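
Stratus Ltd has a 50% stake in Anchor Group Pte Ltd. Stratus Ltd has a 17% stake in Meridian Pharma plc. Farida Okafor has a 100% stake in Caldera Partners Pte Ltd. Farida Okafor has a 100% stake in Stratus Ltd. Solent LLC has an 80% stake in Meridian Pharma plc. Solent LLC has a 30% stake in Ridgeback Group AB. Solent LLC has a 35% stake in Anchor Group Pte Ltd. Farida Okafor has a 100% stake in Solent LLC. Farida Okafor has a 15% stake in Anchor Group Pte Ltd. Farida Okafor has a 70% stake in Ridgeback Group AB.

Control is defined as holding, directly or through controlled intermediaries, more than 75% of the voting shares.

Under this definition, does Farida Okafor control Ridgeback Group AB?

Yes

Farida holds 100% of Solent, so Farida controls Solent.
Farida and Solent together hold 70% + 30% = 100% of Ridgeback, so Farida controls Ridgeback.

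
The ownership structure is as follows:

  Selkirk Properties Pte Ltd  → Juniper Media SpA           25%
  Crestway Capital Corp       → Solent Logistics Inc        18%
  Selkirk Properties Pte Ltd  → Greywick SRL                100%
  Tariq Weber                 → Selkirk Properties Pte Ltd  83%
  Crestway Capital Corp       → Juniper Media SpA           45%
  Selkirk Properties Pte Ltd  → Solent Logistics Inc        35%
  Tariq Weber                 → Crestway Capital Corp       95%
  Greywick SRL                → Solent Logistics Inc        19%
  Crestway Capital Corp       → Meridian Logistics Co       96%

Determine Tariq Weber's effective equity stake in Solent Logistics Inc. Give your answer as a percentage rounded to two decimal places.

Tariq reaches Solent along 3 paths.
Via Selkirk → Greywick: 83% × 100% × 19% = 15.77%.
Via Selkirk: 83% × 35% = 29.05%.
Via Crestway: 95% × 18% = 17.1%.
Total: 15.77% + 29.05% + 17.1% = 61.92%.

61.92%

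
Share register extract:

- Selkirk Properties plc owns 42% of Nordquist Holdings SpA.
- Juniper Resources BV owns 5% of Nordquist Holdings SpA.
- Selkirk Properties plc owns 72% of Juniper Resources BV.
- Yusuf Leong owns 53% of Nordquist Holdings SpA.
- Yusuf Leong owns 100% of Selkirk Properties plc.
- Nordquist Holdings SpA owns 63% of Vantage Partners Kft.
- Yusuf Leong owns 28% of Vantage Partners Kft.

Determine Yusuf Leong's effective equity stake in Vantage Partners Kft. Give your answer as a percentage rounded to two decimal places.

Yusuf reaches Vantage along 4 paths.
Direct stake: 28% = 28%.
Via Selkirk → Nordquist: 100% × 42% × 63% = 26.46%.
Via Nordquist: 53% × 63% = 33.39%.
Via Selkirk → Juniper → Nordquist: 100% × 72% × 5% × 63% = 2.268%.
Total: 28% + 26.46% + 33.39% + 2.268% = 90.118%.
Rounded: 90.12%.

90.12%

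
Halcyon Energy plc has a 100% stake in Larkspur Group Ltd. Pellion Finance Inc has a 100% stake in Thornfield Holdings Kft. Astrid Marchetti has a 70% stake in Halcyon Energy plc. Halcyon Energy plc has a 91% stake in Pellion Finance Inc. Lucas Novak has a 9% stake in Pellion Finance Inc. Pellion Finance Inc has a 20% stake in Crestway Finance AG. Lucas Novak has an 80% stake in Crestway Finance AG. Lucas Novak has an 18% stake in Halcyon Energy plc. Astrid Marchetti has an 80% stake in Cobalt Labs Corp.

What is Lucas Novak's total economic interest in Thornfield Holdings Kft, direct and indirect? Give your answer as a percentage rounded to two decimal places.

Lucas reaches Thornfield along 2 paths.
Via Pellion: 9% × 100% = 9%.
Via Halcyon → Pellion: 18% × 91% × 100% = 16.38%.
Total: 9% + 16.38% = 25.38%.

25.38%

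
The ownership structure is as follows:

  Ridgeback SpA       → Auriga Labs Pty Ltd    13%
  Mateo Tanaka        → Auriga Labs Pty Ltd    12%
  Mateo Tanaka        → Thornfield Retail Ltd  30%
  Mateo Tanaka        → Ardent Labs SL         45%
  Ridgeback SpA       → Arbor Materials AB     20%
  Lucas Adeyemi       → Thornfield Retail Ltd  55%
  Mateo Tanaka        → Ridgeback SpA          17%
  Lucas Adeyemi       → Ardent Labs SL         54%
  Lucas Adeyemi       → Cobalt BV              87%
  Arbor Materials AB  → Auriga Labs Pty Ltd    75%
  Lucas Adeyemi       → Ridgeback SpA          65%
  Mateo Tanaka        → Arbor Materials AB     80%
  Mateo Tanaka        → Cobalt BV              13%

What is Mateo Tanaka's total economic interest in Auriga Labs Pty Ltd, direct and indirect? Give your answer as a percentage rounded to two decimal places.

76.76%

Mateo reaches Auriga along 4 paths.
Via Ridgeback: 17% × 13% = 2.21%.
Via Ridgeback → Arbor: 17% × 20% × 75% = 2.55%.
Via Arbor: 80% × 75% = 60%.
Direct stake: 12% = 12%.
Total: 2.21% + 2.55% + 60% + 12% = 76.76%.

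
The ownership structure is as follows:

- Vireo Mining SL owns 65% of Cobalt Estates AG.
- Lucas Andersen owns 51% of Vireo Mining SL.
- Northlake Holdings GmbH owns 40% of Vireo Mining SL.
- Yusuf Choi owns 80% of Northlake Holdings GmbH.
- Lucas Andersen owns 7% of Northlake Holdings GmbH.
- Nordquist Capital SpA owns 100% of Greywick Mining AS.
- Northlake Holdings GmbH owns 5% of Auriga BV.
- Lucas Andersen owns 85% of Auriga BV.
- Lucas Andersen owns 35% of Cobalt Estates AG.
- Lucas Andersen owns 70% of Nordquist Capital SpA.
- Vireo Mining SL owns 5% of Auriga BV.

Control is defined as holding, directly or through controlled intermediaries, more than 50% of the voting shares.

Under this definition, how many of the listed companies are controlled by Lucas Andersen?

Lucas holds 51% of Vireo, so Lucas controls Vireo.
Vireo and Lucas together hold 5% + 85% = 90% of Auriga, so Lucas controls Auriga.
Lucas holds 70% of Nordquist, so Lucas controls Nordquist.
Nordquist holds 100% of Greywick, so Lucas controls Greywick.
Vireo and Lucas together hold 65% + 35% = 100% of Cobalt, so Lucas controls Cobalt.
No other company's threshold is met.
Lucas controls 5 companies.

5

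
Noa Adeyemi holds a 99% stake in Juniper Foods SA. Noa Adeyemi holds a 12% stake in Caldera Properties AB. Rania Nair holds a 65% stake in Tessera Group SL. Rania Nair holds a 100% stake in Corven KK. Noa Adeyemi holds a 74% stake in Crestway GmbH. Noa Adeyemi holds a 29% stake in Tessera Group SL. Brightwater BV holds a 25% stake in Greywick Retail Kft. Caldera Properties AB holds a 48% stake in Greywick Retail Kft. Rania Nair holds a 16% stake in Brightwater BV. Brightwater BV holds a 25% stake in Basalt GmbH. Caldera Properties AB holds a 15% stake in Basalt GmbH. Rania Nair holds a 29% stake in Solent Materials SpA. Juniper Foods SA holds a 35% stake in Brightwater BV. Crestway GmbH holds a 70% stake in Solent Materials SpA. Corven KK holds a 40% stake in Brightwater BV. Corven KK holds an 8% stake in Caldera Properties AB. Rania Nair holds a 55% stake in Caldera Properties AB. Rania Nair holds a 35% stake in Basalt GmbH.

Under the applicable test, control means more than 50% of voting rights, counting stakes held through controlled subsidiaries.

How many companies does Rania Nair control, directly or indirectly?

Rania holds 65% of Tessera, so Rania controls Tessera.
Rania holds 100% of Corven, so Rania controls Corven.
Corven and Rania together hold 40% + 16% = 56% of Brightwater, so Rania controls Brightwater.
Rania and Corven together hold 55% + 8% = 63% of Caldera, so Rania controls Caldera.
Brightwater and Caldera together hold 25% + 48% = 73% of Greywick, so Rania controls Greywick.
Brightwater and Rania and Caldera together hold 25% + 35% + 15% = 75% of Basalt, so Rania controls Basalt.
No other company's threshold is met.
Rania controls 6 companies.

6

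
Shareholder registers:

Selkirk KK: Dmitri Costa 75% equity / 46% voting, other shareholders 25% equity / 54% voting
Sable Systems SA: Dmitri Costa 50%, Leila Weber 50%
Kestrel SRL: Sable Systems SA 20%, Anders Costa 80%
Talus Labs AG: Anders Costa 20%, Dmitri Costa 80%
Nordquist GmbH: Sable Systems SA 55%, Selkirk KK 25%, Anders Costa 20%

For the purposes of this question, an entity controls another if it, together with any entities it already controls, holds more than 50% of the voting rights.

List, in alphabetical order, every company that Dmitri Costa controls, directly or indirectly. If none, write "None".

Dmitri holds 80% of Talus, so Dmitri controls Talus.
No other company's threshold is met.

Talus Labs AG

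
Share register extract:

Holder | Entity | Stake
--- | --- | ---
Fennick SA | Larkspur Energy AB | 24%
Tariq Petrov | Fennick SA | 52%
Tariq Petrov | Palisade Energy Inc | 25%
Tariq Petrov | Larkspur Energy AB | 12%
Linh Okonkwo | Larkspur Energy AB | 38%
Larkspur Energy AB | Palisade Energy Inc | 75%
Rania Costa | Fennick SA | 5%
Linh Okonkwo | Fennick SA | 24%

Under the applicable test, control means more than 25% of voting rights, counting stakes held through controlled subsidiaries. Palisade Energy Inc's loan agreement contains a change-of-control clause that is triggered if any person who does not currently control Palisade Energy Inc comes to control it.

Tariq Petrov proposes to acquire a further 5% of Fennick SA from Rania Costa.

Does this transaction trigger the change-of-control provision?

No

The purchase adds only to Tariq's holdings (Rania's stake shrinks), so Tariq is the only person who could newly come to control Palisade.
Tariq holds 52% of Fennick, so Tariq controls Fennick.
Fennick and Tariq together hold 24% + 12% = 36% of Larkspur, so Tariq controls Larkspur.
Tariq and Larkspur together hold 25% + 75% = 100% of Palisade, so Tariq controls Palisade.
So Tariq already controls Palisade before the transaction.
After the purchase, Tariq's direct stake in Fennick rises to 52% + 5% = 57%, and Rania's stake falls to 0%.
Tariq controlled Palisade already, so this is not a new person acquiring control; every other person's position is unchanged or reduced.
No new person acquires control, so the clause is not triggered.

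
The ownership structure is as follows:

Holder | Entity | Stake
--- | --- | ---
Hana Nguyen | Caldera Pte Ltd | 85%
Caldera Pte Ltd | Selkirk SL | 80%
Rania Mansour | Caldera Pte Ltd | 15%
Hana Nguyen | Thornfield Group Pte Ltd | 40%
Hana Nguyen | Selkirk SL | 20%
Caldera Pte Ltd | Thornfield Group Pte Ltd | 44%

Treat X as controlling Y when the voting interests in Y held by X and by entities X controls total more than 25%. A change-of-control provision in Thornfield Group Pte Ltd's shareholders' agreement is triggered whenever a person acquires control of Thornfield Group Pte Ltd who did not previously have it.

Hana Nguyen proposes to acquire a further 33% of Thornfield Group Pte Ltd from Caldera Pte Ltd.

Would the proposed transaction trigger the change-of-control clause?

No

The purchase adds only to Hana's holdings (Caldera's stake shrinks), so Hana is the only person who could newly come to control Thornfield.
Hana holds 85% of Caldera, so Hana controls Caldera.
Caldera and Hana together hold 44% + 40% = 84% of Thornfield, so Hana controls Thornfield.
So Hana already controls Thornfield before the transaction.
After the purchase, Hana's direct stake in Thornfield rises to 40% + 33% = 73%, and Caldera's stake falls to 11%.
Hana controlled Thornfield already, so this is not a new person acquiring control; every other person's position is unchanged or reduced.
No new person acquires control, so the clause is not triggered.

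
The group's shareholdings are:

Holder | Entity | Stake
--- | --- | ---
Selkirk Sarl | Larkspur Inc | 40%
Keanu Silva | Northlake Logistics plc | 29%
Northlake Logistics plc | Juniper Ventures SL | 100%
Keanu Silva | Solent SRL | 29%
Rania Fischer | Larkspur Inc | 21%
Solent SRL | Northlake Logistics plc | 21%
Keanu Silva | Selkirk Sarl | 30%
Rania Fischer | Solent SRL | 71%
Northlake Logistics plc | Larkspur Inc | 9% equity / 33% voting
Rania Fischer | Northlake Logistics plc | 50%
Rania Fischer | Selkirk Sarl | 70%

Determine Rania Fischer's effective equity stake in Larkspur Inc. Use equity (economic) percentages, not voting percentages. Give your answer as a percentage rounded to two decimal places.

Rania reaches Larkspur along 4 paths.
Via Solent → Northlake: 71% × 21% × 9% = 1.3419%.
Via Northlake: 50% × 9% = 4.5%.
Direct stake: 21% = 21%.
Via Selkirk: 70% × 40% = 28%.
Total: 1.3419% + 4.5% + 21% + 28% = 54.8419%.
Rounded: 54.84%.

54.84%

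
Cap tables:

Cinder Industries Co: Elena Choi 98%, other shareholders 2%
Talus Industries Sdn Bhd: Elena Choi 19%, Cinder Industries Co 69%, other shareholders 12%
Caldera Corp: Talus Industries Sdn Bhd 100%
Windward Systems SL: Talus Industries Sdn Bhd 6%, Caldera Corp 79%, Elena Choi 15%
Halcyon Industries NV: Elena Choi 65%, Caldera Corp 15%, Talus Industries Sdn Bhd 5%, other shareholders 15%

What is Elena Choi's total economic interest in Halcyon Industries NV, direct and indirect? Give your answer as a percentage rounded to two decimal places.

82.32%

Elena reaches Halcyon along 5 paths.
Direct stake: 65% = 65%.
Via Talus → Caldera: 19% × 100% × 15% = 2.85%.
Via Cinder → Talus → Caldera: 98% × 69% × 100% × 15% = 10.143%.
Via Talus: 19% × 5% = 0.95%.
Via Cinder → Talus: 98% × 69% × 5% = 3.381%.
Total: 65% + 2.85% + 10.143% + 0.95% + 3.381% = 82.324%.
Rounded: 82.32%.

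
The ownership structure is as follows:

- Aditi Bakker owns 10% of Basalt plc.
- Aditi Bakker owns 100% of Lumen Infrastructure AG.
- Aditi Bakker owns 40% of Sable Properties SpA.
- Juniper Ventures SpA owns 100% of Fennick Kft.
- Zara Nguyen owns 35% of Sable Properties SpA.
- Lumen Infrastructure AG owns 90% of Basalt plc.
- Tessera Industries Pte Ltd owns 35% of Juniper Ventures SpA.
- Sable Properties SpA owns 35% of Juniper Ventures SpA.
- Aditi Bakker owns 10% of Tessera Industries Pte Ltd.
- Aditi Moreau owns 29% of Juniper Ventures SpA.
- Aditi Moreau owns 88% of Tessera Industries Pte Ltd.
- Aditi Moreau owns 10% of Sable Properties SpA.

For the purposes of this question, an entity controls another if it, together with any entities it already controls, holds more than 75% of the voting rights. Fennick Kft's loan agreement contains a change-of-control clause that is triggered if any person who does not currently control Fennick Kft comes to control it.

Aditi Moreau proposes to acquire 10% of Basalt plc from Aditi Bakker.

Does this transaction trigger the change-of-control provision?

No

The purchase adds only to Aditi Moreau's holdings (Aditi Bakker's stake shrinks), so Aditi Moreau is the only person who could newly come to control Fennick.
Aditi Moreau holds 88% of Tessera, so Aditi Moreau controls Tessera.
Neither Aditi Moreau nor any entity Aditi Moreau controls holds any voting interest in Fennick.
So before the transaction, Aditi Moreau does not control Fennick.
After the purchase, Aditi Moreau holds 10% of Basalt directly, and Aditi Bakker's stake falls to 0%.
Aditi Moreau's side now holds 10% of Basalt, not > 75%, so Aditi Moreau still does not control Basalt.
After the transaction, neither Aditi Moreau nor any entity Aditi Moreau controls holds a voting interest in Fennick, so Aditi Moreau still does not control it.
No new person acquires control, so the clause is not triggered.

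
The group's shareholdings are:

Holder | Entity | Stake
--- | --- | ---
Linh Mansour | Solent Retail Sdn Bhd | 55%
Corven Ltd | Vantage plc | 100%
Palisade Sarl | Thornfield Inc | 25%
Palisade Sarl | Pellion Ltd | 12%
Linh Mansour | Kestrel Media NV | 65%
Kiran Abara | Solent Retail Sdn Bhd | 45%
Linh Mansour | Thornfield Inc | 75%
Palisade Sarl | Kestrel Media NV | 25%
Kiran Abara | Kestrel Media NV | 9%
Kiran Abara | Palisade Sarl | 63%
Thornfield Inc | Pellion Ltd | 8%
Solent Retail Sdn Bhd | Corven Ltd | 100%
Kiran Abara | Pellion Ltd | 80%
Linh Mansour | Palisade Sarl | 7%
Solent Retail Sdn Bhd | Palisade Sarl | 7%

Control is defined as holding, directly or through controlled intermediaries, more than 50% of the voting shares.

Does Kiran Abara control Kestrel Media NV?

No

Kiran holds 63% of Palisade, so Kiran controls Palisade.
Kiran and Palisade together hold 80% + 12% = 92% of Pellion, so Kiran controls Pellion.
In Kestrel, Kiran's side holds only 25% + 9% = 34%, not > 50%.
So Kiran does not control Kestrel.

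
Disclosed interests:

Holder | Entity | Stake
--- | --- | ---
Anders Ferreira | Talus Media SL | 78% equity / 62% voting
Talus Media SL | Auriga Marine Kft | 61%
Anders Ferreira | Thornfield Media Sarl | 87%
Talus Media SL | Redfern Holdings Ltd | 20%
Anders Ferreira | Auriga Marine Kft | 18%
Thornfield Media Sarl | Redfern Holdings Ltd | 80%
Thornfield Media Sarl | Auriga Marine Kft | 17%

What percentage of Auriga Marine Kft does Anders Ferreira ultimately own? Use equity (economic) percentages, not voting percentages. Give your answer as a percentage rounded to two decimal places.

80.37%

Anders reaches Auriga along 3 paths.
Via Talus: 78% × 61% = 47.58%.
Via Thornfield: 87% × 17% = 14.79%.
Direct stake: 18% = 18%.
Total: 47.58% + 14.79% + 18% = 80.37%.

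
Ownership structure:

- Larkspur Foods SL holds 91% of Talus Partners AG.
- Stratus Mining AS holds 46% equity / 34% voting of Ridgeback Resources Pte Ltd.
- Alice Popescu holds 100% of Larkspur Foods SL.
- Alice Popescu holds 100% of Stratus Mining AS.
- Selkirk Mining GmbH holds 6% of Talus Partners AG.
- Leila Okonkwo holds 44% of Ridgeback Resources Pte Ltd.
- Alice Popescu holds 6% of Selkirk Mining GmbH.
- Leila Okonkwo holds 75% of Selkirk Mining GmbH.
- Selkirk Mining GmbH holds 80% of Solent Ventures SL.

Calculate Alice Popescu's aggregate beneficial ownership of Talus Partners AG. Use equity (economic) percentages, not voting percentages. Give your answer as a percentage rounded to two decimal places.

Alice reaches Talus along 2 paths.
Via Larkspur: 100% × 91% = 91%.
Via Selkirk: 6% × 6% = 0.36%.
Total: 91% + 0.36% = 91.36%.

91.36%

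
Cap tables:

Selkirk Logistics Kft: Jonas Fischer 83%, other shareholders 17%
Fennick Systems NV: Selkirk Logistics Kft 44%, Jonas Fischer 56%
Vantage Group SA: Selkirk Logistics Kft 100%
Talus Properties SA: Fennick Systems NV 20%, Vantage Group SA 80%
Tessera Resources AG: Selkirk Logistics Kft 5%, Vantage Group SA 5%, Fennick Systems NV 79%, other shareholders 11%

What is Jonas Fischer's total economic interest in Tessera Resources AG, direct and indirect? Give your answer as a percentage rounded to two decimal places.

81.39%

Jonas reaches Tessera along 4 paths.
Via Selkirk: 83% × 5% = 4.15%.
Via Selkirk → Vantage: 83% × 100% × 5% = 4.15%.
Via Selkirk → Fennick: 83% × 44% × 79% = 28.8508%.
Via Fennick: 56% × 79% = 44.24%.
Total: 4.15% + 4.15% + 28.8508% + 44.24% = 81.3908%.
Rounded: 81.39%.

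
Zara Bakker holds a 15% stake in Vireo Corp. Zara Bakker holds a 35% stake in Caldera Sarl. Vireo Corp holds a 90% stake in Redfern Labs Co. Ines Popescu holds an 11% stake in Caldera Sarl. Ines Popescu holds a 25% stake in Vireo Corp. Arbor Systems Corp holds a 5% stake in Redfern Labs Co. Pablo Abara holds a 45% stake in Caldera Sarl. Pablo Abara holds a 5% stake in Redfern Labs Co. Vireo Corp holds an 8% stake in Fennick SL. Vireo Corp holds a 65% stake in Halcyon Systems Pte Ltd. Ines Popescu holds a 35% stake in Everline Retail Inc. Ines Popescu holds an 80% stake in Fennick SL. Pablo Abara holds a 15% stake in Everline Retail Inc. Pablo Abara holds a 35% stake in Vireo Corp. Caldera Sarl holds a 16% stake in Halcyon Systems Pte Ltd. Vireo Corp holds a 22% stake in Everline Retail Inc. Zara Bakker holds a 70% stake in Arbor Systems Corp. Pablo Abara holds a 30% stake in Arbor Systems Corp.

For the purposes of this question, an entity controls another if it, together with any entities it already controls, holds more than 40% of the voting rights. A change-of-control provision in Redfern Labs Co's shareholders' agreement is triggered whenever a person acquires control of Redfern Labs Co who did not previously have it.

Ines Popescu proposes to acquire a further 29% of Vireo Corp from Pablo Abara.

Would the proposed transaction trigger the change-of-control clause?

The purchase adds only to Ines's holdings (Pablo's stake shrinks), so Ines is the only person who could newly come to control Redfern.
Ines holds 80% of Fennick, so Ines controls Fennick.
Neither Ines nor any entity Ines controls holds any voting interest in Redfern.
So before the transaction, Ines does not control Redfern.
After the purchase, Ines's direct stake in Vireo rises to 25% + 29% = 54%, and Pablo's stake falls to 6%.
Ines holds 54% of Vireo, so Ines controls Vireo.
Vireo holds 90% of Redfern, so Ines controls Redfern.
Ines did not control Redfern before and does after, so the clause is triggered.

Yes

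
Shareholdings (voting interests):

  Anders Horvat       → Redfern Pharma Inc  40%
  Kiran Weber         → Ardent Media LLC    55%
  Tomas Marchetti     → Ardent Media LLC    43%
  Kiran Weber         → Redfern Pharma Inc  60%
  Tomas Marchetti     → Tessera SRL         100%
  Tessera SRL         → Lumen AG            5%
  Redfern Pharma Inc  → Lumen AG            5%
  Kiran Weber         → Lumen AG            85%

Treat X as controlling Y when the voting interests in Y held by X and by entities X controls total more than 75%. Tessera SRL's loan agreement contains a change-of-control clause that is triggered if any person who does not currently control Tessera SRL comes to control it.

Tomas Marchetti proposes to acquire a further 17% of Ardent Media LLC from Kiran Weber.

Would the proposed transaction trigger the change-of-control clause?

No

The purchase adds only to Tomas's holdings (Kiran's stake shrinks), so Tomas is the only person who could newly come to control Tessera.
Tomas holds 100% of Tessera, so Tomas controls Tessera.
So Tomas already controls Tessera before the transaction.
After the purchase, Tomas's direct stake in Ardent rises to 43% + 17% = 60%, and Kiran's stake falls to 38%.
Tomas controlled Tessera already, so this is not a new person acquiring control; every other person's position is unchanged or reduced.
No new person acquires control, so the clause is not triggered.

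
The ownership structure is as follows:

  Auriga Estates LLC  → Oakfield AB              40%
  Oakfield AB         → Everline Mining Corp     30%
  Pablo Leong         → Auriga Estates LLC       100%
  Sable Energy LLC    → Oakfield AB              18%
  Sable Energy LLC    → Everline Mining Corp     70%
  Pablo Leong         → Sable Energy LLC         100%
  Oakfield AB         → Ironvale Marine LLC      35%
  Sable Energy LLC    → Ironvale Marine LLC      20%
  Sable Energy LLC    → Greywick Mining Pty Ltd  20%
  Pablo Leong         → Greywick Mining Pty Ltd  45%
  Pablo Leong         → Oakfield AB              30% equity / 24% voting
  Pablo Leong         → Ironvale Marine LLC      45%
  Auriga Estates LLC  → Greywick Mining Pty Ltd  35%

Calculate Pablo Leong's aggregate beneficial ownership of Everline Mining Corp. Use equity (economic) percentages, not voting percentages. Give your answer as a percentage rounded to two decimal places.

Pablo reaches Everline along 4 paths.
Via Auriga → Oakfield: 100% × 40% × 30% = 12%.
Via Oakfield: 30% × 30% = 9%.
Via Sable → Oakfield: 100% × 18% × 30% = 5.4%.
Via Sable: 100% × 70% = 70%.
Total: 12% + 9% + 5.4% + 70% = 96.4%.
Rounded: 96.40%.

96.40%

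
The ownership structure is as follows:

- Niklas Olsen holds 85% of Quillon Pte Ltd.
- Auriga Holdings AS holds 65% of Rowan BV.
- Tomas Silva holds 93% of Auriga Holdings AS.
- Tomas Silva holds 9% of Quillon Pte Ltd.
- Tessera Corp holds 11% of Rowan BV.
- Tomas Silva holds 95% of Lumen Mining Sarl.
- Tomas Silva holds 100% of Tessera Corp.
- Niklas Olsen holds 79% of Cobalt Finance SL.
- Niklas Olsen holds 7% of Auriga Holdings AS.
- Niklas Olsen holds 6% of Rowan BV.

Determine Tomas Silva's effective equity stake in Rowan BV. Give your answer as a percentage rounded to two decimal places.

71.45%

Tomas reaches Rowan along 2 paths.
Via Auriga: 93% × 65% = 60.45%.
Via Tessera: 100% × 11% = 11%.
Total: 60.45% + 11% = 71.45%.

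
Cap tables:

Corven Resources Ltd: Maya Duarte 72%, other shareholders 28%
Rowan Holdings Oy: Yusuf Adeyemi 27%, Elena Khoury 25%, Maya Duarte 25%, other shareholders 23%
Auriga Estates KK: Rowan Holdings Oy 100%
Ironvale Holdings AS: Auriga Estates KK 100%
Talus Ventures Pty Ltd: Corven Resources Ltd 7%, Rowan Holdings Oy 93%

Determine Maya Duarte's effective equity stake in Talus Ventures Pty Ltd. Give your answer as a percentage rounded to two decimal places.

Maya reaches Talus along 2 paths.
Via Corven: 72% × 7% = 5.04%.
Via Rowan: 25% × 93% = 23.25%.
Total: 5.04% + 23.25% = 28.29%.

28.29%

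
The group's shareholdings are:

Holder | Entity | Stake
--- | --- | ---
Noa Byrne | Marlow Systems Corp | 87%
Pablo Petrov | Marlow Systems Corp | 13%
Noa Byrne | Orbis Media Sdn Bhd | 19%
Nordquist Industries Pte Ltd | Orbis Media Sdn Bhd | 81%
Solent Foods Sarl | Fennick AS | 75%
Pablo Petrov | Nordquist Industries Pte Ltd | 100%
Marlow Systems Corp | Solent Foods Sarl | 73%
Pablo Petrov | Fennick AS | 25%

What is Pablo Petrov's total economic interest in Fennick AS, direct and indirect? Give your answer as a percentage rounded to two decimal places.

32.12%

Pablo reaches Fennick along 2 paths.
Via Marlow → Solent: 13% × 73% × 75% = 7.1175%.
Direct stake: 25% = 25%.
Total: 7.1175% + 25% = 32.1175%.
Rounded: 32.12%.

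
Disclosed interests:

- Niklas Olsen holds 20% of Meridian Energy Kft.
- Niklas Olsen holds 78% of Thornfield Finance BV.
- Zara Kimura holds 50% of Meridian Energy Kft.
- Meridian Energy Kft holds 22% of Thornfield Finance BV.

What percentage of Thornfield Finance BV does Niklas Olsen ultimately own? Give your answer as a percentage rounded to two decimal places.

Niklas reaches Thornfield along 2 paths.
Direct stake: 78% = 78%.
Via Meridian: 20% × 22% = 4.4%.
Total: 78% + 4.4% = 82.4%.
Rounded: 82.40%.

82.40%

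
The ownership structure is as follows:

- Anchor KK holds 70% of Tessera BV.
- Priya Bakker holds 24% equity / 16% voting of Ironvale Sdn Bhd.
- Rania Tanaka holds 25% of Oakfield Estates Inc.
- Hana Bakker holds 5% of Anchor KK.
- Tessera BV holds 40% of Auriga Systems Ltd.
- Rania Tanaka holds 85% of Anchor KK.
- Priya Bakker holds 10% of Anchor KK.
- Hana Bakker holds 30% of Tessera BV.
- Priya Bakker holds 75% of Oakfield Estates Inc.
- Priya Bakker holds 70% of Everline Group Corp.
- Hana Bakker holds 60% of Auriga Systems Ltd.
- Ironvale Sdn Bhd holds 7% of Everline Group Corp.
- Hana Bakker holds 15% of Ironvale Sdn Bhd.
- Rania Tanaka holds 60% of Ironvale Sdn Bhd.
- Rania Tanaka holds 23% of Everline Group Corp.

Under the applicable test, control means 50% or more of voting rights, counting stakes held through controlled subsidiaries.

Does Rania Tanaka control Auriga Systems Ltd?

Rania holds 85% of Anchor, so Rania controls Anchor.
Rania holds 60% of Ironvale, so Rania controls Ironvale.
Anchor holds 70% of Tessera, so Rania controls Tessera.
In Auriga, Rania's side holds only 40%, not ≥ 50%.
So Rania does not control Auriga.

No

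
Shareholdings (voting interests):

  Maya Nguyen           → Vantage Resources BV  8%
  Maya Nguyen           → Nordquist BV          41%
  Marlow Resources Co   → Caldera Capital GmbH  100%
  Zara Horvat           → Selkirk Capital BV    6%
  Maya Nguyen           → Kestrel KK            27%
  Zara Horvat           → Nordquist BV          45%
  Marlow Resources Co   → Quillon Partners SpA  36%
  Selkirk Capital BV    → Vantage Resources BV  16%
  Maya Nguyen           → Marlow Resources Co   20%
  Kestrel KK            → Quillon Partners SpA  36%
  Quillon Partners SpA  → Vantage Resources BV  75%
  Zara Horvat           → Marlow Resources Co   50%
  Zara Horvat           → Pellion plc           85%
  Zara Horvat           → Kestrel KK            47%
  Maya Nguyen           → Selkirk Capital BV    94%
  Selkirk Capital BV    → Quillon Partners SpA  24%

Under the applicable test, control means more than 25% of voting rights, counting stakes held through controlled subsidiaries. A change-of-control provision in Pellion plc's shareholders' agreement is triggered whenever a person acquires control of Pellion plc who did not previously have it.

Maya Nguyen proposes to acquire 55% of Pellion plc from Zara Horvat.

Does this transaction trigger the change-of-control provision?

Yes

The purchase adds only to Maya's holdings (Zara's stake shrinks), so Maya is the only person who could newly come to control Pellion.
Maya holds 94% of Selkirk, so Maya controls Selkirk.
Maya holds 27% of Kestrel, so Maya controls Kestrel.
Selkirk and Kestrel together hold 24% + 36% = 60% of Quillon, so Maya controls Quillon.
Maya holds 41% of Nordquist, so Maya controls Nordquist.
Quillon and Maya and Selkirk together hold 75% + 8% + 16% = 99% of Vantage, so Maya controls Vantage.
Neither Maya nor any entity Maya controls holds any voting interest in Pellion.
So before the transaction, Maya does not control Pellion.
After the purchase, Maya holds 55% of Pellion directly, and Zara's stake falls to 30%.
Maya holds 55% of Pellion, so Maya controls Pellion.
Maya did not control Pellion before and does after, so the clause is triggered.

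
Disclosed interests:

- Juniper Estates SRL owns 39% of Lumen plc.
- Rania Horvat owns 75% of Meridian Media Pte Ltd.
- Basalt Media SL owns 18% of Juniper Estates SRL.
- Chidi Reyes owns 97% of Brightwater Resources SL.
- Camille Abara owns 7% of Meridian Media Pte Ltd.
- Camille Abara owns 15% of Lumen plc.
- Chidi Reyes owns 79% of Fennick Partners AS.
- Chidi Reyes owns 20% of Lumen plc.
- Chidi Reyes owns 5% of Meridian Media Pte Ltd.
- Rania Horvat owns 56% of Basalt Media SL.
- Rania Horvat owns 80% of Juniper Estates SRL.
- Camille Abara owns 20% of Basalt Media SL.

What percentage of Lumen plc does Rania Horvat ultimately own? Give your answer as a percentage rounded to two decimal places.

35.13%

Rania reaches Lumen along 2 paths.
Via Basalt → Juniper: 56% × 18% × 39% = 3.9312%.
Via Juniper: 80% × 39% = 31.2%.
Total: 3.9312% + 31.2% = 35.1312%.
Rounded: 35.13%.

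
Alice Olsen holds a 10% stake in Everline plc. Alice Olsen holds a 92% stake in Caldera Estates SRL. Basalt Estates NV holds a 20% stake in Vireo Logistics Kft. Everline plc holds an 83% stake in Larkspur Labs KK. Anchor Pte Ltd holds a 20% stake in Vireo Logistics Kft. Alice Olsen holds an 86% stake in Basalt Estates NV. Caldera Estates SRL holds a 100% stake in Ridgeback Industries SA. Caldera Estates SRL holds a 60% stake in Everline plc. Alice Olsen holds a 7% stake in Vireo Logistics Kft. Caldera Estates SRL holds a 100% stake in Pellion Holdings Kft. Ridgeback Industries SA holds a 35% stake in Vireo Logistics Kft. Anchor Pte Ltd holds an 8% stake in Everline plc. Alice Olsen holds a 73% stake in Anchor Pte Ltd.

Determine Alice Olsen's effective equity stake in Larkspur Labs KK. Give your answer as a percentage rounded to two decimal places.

58.96%

Alice reaches Larkspur along 3 paths.
Via Anchor → Everline: 73% × 8% × 83% = 4.8472%.
Via Caldera → Everline: 92% × 60% × 83% = 45.816%.
Via Everline: 10% × 83% = 8.3%.
Total: 4.8472% + 45.816% + 8.3% = 58.9632%.
Rounded: 58.96%.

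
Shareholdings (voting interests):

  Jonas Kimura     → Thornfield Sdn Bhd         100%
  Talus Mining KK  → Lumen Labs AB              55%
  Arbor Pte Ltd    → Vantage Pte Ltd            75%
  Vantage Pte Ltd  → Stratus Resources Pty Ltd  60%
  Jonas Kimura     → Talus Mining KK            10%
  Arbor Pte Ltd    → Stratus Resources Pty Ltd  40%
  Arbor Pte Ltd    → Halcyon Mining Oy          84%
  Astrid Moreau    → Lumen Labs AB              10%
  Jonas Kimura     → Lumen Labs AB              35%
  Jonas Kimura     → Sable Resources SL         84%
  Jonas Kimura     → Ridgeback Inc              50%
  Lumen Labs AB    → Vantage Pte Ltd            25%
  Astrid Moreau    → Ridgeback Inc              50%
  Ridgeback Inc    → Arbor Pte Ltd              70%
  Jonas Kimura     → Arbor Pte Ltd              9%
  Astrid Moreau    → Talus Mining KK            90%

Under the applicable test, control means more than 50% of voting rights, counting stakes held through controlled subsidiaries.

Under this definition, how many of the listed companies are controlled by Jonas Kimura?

2

Jonas holds 100% of Thornfield, so Jonas controls Thornfield.
Jonas holds 84% of Sable, so Jonas controls Sable.
No other company's threshold is met.
Jonas controls 2 companies.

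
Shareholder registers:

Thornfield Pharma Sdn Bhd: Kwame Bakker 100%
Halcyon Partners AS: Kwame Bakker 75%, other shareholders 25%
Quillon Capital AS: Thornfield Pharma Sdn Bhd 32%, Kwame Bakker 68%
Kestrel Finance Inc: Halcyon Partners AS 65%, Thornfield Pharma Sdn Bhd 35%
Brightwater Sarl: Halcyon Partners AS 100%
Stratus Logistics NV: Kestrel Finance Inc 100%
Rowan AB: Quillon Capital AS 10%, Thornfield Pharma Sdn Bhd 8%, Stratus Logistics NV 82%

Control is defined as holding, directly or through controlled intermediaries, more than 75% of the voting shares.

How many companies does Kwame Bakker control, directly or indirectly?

Kwame holds 100% of Thornfield, so Kwame controls Thornfield.
Thornfield and Kwame together hold 32% + 68% = 100% of Quillon, so Kwame controls Quillon.
No other company's threshold is met.
Kwame controls 2 companies.

2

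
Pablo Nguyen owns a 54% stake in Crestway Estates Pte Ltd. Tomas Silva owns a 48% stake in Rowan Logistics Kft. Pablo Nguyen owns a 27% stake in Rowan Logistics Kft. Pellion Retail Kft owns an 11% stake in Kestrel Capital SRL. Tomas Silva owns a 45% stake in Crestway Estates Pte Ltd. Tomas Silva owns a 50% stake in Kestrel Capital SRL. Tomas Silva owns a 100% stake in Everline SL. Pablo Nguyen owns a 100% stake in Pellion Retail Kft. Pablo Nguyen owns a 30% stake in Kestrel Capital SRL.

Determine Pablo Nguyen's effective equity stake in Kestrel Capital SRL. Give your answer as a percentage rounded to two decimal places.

Pablo reaches Kestrel along 2 paths.
Direct stake: 30% = 30%.
Via Pellion: 100% × 11% = 11%.
Total: 30% + 11% = 41%.
Rounded: 41.00%.

41.00%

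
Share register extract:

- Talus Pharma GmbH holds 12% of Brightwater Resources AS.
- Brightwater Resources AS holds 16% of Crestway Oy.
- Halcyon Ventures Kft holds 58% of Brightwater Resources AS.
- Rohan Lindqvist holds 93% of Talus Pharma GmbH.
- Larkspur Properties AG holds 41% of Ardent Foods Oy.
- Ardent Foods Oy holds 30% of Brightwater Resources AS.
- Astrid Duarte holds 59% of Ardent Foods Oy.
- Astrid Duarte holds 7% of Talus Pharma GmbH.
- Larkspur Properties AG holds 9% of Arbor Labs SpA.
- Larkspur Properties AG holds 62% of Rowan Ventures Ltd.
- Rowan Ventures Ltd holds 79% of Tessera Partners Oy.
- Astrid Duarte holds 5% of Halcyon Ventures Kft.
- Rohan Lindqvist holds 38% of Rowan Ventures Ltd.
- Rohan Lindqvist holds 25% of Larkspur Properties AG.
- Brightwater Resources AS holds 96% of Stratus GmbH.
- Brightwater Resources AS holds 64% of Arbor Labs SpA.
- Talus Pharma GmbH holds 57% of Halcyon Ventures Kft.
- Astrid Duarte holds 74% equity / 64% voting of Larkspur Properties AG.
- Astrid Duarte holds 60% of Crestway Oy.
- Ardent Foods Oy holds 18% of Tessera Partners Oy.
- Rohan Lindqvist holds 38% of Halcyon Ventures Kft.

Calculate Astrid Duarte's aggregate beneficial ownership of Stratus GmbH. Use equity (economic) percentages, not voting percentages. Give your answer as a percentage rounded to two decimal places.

Astrid reaches Stratus along 5 paths.
Via Talus → Brightwater: 7% × 12% × 96% = 0.8064%.
Via Ardent → Brightwater: 59% × 30% × 96% = 16.992%.
Via Larkspur → Ardent → Brightwater: 74% × 41% × 30% × 96% = 8.73792%.
Via Talus → Halcyon → Brightwater: 7% × 57% × 58% × 96% = 2.221632%.
Via Halcyon → Brightwater: 5% × 58% × 96% = 2.784%.
Total: 0.8064% + 16.992% + 8.73792% + 2.221632% + 2.784% = 31.541952%.
Rounded: 31.54%.

31.54%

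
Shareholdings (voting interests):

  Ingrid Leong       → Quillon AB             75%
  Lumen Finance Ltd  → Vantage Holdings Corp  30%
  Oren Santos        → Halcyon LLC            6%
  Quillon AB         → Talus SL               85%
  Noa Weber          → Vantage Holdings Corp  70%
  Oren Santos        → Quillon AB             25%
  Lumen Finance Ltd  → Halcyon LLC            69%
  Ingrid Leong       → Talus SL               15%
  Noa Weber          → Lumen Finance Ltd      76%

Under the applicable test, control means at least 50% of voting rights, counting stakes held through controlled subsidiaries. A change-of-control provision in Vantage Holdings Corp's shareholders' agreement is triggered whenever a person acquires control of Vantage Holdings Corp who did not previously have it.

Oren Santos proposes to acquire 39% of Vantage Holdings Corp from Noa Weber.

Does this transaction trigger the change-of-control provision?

The purchase adds only to Oren's holdings (Noa's stake shrinks), so Oren is the only person who could newly come to control Vantage.
Oren's largest direct stake is 25% in Quillon, which does not meet the threshold, so Oren controls no company.
Neither Oren nor any entity Oren controls holds any voting interest in Vantage.
So before the transaction, Oren does not control Vantage.
After the purchase, Oren holds 39% of Vantage directly, and Noa's stake falls to 31%.
After the transaction, Oren's side holds 39% of Vantage, not ≥ 50%, so Oren still does not control Vantage.
No new person acquires control, so the clause is not triggered.

No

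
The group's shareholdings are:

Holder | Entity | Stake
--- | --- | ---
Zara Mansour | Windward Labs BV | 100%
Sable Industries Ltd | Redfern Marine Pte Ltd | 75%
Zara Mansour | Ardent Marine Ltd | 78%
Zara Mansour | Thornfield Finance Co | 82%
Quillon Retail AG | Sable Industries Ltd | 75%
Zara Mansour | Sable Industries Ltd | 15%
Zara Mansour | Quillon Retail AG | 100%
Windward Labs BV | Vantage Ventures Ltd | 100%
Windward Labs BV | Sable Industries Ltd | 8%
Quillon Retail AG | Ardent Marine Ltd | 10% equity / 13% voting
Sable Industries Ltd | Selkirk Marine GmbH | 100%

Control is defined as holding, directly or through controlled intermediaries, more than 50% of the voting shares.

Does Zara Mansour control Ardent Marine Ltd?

Yes

Zara holds 100% of Quillon, so Zara controls Quillon.
Quillon and Zara together hold 13% + 78% = 91% of Ardent, so Zara controls Ardent.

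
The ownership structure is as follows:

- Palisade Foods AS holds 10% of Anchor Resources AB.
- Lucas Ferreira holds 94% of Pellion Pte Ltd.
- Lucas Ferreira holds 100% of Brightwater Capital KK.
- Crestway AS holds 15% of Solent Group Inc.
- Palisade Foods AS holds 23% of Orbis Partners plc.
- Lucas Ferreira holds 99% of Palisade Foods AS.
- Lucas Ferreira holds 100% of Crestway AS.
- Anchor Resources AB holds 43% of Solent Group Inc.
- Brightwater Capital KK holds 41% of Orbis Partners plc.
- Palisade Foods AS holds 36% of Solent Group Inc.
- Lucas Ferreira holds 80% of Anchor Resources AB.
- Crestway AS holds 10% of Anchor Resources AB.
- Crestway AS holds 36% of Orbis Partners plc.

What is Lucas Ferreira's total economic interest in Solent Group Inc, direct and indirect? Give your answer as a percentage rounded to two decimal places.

Lucas reaches Solent along 5 paths.
Via Crestway: 100% × 15% = 15%.
Via Anchor: 80% × 43% = 34.4%.
Via Palisade → Anchor: 99% × 10% × 43% = 4.257%.
Via Crestway → Anchor: 100% × 10% × 43% = 4.3%.
Via Palisade: 99% × 36% = 35.64%.
Total: 15% + 34.4% + 4.257% + 4.3% + 35.64% = 93.597%.
Rounded: 93.60%.

93.60%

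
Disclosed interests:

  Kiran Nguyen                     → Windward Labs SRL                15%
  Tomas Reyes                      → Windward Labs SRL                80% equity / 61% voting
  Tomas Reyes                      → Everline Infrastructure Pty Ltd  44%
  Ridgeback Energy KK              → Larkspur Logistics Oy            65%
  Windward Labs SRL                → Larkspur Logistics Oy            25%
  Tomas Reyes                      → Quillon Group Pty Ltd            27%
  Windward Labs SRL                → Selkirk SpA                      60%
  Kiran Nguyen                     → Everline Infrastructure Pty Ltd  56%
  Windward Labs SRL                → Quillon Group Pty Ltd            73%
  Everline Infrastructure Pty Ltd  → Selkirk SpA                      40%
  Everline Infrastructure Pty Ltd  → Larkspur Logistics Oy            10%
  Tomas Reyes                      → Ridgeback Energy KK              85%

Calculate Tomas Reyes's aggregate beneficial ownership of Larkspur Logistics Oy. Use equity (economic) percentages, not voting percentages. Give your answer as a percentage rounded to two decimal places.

79.65%

Tomas reaches Larkspur along 3 paths.
Via Ridgeback: 85% × 65% = 55.25%.
Via Everline: 44% × 10% = 4.4%.
Via Windward: 80% × 25% = 20%.
Total: 55.25% + 4.4% + 20% = 79.65%.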